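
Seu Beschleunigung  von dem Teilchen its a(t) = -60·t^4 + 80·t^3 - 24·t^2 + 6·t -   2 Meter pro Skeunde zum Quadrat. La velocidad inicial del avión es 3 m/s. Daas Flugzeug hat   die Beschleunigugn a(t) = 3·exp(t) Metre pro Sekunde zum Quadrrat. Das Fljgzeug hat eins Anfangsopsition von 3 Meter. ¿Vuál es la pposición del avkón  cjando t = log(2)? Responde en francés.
Pour résoudre ceci, nous devons prendre 2 primitives de notre équation de l'accélération a(t) = 3·exp(t). La primitive de l'accélération est la vitesse. En utilisant v(0) = 3, nous obtenons v(t) = 3·exp(t). L'intégrale de la vitesse, avec x(0) = 3, donne la position: x(t) = 3·exp(t). De l'équation de la position x(t) = 3·exp(t), nous substituons t = log(2) pour obtenir x = 6.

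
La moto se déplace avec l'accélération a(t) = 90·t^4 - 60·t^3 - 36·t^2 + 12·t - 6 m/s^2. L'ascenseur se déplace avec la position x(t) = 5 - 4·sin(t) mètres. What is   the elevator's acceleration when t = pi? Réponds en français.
Nous devons dériver notre équation de la position x(t) = 5 - 4·sin(t) 2 fois. En dérivant la position, nous obtenons la vitesse: v(t) = -4·cos(t). La dérivée de la vitesse donne l'accélération: a(t) = 4·sin(t). Nous avons l'accélération a(t) = 4·sin(t). En substituant t = pi: a(pi) = 0.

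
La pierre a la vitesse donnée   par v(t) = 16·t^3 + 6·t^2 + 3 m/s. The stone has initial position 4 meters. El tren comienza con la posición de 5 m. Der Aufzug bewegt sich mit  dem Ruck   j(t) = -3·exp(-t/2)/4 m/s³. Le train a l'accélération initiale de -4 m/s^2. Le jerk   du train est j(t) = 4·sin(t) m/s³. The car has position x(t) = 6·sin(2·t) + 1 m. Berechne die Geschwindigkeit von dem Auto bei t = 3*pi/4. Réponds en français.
Nous devons dériver notre équation de la position x(t) = 6·sin(2·t) + 1 1 fois. En dérivant la position, nous obtenons la vitesse: v(t) = 12·cos(2·t). Nous avons la vitesse v(t) = 12·cos(2·t). En substituant t = 3*pi/4: v(3*pi/4) = 0.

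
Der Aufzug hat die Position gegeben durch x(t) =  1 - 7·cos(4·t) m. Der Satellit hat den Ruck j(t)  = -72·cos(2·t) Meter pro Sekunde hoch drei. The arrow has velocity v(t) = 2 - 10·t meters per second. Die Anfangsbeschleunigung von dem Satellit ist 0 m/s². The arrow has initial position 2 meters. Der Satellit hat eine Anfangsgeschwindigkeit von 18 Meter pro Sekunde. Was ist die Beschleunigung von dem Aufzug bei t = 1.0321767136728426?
Wir müssen unsere Gleichung für die Position x(t) = 1 - 7·cos(4·t) 2-mal ableiten. Mit d/dt von x(t) finden wir v(t) = 28·sin(4·t). Mit d/dt von v(t) finden wir a(t) = 112·cos(4·t). Wir haben die Beschleunigung a(t) = 112·cos(4·t). Durch Einsetzen von t = 1.0321767136728426: a(1.0321767136728426) = -61.7232196429247.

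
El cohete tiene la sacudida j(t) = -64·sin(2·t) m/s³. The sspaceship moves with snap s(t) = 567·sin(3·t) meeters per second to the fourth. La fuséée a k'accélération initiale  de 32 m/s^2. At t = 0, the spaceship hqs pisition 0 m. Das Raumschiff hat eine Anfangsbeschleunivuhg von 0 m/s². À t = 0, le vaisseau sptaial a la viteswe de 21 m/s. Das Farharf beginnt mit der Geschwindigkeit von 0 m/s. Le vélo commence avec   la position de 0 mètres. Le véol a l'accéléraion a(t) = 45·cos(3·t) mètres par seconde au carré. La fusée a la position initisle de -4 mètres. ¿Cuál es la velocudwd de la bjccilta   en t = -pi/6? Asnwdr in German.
Wir müssen unsere Gleichung für die Beschleunigung a(t) = 45·cos(3·t) 1-mal integrieren. Mit ∫a(t)dt und Anwendung von v(0) = 0, finden wir v(t) = 15·sin(3·t). Aus der Gleichung für die Geschwindigkeit v(t) = 15·sin(3·t), setzen wir t = -pi/6 ein und erhalten v = -15.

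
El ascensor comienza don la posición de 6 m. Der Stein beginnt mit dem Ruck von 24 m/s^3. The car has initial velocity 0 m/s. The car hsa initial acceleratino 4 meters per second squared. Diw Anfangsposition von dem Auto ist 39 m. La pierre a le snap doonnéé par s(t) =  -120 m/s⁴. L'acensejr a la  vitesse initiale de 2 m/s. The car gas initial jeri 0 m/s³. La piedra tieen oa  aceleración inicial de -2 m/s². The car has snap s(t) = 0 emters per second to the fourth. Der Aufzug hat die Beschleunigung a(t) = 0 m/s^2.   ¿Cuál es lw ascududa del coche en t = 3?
Necesitamos integrar nuestra ecuación del snap s(t) = 0 1 vez. Tomando ∫s(t)dt y aplicando j(0) = 0, encontramos j(t) = 0. De la ecuación de la sacudida j(t) = 0, sustituimos t = 3 para obtener j = 0.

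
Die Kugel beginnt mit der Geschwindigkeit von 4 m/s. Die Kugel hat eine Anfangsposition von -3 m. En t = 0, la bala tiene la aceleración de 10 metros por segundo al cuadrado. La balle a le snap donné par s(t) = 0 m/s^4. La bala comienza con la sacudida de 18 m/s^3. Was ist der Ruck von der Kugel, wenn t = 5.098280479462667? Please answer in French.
En partant du snap s(t) = 0, nous prenons 1 primitive. En intégrant le snap et en utilisant la condition initiale j(0) = 18, nous obtenons j(t) = 18. En utilisant j(t) = 18 et en substituant t = 5.098280479462667, nous trouvons j = 18.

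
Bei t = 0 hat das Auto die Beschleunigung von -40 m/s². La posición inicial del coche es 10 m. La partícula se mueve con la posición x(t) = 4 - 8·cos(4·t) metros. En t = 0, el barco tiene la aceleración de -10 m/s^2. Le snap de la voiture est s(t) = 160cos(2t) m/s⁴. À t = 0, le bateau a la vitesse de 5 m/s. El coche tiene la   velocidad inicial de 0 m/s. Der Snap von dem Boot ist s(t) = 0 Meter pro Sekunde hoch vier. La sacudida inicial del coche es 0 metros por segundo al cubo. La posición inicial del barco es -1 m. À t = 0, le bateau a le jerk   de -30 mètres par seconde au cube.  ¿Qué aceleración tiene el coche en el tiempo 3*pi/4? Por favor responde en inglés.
Starting from snap s(t) = 160·cos(2·t), we take 2 antiderivatives. The integral of snap, with j(0) = 0, gives jerk: j(t) = 80·sin(2·t). The antiderivative of jerk is acceleration. Using a(0) = -40, we get a(t) = -40·cos(2·t). From the given acceleration equation a(t) = -40·cos(2·t), we substitute t = 3*pi/4 to get a = 0.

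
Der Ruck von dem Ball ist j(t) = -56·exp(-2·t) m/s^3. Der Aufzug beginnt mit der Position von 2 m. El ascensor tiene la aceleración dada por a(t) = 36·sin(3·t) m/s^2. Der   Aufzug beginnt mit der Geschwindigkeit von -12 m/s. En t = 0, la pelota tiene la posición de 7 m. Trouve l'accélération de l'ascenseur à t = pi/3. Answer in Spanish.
Usando a(t) = 36·sin(3·t) y sustituyendo t = pi/3, encontramos a = 0.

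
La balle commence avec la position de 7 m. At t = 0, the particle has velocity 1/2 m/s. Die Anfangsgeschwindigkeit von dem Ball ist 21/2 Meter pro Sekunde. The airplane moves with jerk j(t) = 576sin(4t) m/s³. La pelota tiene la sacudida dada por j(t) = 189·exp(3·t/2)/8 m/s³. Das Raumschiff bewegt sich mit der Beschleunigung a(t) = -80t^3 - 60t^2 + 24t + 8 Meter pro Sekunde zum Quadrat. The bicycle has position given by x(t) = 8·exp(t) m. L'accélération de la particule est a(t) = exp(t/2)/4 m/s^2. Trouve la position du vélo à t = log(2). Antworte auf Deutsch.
Aus der Gleichung für die Position x(t) = 8·exp(t), setzen wir t = log(2) ein und erhalten x = 16.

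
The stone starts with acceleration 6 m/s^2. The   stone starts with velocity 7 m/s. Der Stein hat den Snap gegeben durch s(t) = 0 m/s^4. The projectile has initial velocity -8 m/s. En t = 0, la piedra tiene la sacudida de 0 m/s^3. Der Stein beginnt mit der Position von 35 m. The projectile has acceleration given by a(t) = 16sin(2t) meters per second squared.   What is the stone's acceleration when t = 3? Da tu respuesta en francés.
En partant du snap s(t) = 0, nous prenons 2 primitives. En intégrant le snap et en utilisant la condition initiale j(0) = 0, nous obtenons j(t) = 0. En prenant ∫j(t)dt et en appliquant a(0) = 6, nous trouvons a(t) = 6. Nous avons l'accélération a(t) = 6. En substituant t = 3: a(3) = 6.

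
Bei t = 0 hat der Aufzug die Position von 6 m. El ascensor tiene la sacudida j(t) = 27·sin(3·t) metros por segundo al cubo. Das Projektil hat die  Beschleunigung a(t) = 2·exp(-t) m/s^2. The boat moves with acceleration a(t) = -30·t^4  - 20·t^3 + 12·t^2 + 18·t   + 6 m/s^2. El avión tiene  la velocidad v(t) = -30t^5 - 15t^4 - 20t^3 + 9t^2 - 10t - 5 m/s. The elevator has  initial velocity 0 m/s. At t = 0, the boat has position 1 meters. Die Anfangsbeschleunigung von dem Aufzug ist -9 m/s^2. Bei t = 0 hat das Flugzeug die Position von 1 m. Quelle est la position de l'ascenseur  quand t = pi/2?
En partant du jerk j(t) = 27·sin(3·t), nous prenons 3 primitives. La primitive du jerk est l'accélération. En utilisant a(0) = -9, nous obtenons a(t) = -9·cos(3·t). La primitive de l'accélération, avec v(0) = 0, donne la vitesse: v(t) = -3·sin(3·t). La primitive de la vitesse est la position. En utilisant x(0) = 6, nous obtenons x(t) = cos(3·t) + 5. De l'équation de la position x(t) = cos(3·t) + 5, nous substituons t = pi/2 pour obtenir x = 5.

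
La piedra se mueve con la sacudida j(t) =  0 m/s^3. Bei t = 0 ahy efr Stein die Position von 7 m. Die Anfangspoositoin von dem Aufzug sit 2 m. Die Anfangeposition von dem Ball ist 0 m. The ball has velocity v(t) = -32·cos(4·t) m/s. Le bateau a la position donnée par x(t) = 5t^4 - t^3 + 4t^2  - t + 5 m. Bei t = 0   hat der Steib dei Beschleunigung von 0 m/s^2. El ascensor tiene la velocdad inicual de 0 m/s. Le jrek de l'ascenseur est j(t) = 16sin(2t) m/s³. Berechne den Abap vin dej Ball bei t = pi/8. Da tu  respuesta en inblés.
To solve this, we need to take 3 derivatives of our velocity equation v(t) = -32·cos(4·t). Taking d/dt of v(t), we find a(t) = 128·sin(4·t). Differentiating acceleration, we get jerk: j(t) = 512·cos(4·t). Differentiating jerk, we get snap: s(t) = -2048·sin(4·t). From the given snap equation s(t) = -2048·sin(4·t), we substitute t = pi/8 to get s = -2048.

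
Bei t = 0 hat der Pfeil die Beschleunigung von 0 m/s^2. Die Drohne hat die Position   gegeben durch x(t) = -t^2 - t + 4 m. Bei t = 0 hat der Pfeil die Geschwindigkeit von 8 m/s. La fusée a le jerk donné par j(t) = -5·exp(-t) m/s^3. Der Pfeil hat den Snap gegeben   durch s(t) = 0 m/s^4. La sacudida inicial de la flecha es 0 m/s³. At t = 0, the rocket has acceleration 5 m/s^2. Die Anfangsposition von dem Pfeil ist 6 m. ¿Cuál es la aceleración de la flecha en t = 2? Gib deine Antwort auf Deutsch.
Ausgehend von dem Snap s(t) = 0, nehmen wir 2 Stammfunktionen. Mit ∫s(t)dt und Anwendung von j(0) = 0, finden wir j(t) = 0. Durch Integration von dem Ruck und Verwendung der Anfangsbedingung a(0) = 0, erhalten wir a(t) = 0. Mit a(t) = 0 und Einsetzen von t = 2, finden wir a = 0.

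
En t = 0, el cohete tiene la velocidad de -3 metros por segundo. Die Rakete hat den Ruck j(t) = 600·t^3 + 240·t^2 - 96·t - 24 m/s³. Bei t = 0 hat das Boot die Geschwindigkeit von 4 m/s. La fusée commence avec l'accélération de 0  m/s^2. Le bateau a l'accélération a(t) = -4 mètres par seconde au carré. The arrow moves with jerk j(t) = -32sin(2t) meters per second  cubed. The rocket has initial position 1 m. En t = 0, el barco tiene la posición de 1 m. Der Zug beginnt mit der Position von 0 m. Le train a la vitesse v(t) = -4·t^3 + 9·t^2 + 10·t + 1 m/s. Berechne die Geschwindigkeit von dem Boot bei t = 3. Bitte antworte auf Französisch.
Nous devons intégrer notre équation de l'accélération a(t) = -4 1 fois. La primitive de l'accélération, avec v(0) = 4, donne la vitesse: v(t) = 4 - 4·t. De l'équation de la vitesse v(t) = 4 - 4·t, nous substituons t = 3 pour obtenir v = -8.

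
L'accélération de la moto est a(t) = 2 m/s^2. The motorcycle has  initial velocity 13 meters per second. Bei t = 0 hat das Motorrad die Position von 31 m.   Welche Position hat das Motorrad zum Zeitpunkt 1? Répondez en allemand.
Wir müssen unsere Gleichung für die Beschleunigung a(t) = 2 2-mal integrieren. Das Integral von der Beschleunigung, mit v(0) = 13, ergibt die Geschwindigkeit: v(t) = 2·t + 13. Das Integral von der Geschwindigkeit ist die Position. Mit x(0) = 31 erhalten wir x(t) = t^2 + 13·t + 31. Mit x(t) = t^2 + 13·t + 31 und Einsetzen von t = 1, finden wir x = 45.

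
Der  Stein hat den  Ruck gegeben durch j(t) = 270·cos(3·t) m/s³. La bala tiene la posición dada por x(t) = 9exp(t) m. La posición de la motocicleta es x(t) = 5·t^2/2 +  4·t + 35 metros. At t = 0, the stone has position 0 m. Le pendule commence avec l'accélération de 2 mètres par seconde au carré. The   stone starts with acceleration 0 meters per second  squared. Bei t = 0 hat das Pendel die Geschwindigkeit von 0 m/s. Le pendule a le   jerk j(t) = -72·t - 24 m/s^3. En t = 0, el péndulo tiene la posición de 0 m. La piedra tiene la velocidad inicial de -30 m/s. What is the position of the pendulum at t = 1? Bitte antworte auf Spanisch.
Necesitamos integrar nuestra ecuación de la sacudida j(t) = -72·t - 24 3 veces. La integral de la sacudida, con a(0) = 2, da la aceleración: a(t) = -36·t^2 - 24·t + 2. La antiderivada de la aceleración es la velocidad. Usando v(0) = 0, obtenemos v(t) = 2·t·(-6·t^2 - 6·t + 1). La antiderivada de la velocidad, con x(0) = 0, da la posición: x(t) = -3·t^4 - 4·t^3 + t^2. Tenemos la posición x(t) = -3·t^4 - 4·t^3 + t^2. Sustituyendo t = 1: x(1) = -6.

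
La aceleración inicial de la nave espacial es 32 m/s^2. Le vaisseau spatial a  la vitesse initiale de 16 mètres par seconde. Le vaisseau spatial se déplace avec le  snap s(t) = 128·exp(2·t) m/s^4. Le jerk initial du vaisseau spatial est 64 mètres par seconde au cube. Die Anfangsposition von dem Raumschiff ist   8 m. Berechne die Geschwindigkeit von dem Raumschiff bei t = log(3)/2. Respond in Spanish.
Debemos encontrar la integral de nuestra ecuación del snap s(t) = 128·exp(2·t) 3 veces. La integral del snap, con j(0) = 64, da la sacudida: j(t) = 64·exp(2·t). La antiderivada de la sacudida es la aceleración. Usando a(0) = 32, obtenemos a(t) = 32·exp(2·t). Integrando la aceleración y usando la condición inicial v(0) = 16, obtenemos v(t) = 16·exp(2·t). Tenemos la velocidad v(t) = 16·exp(2·t). Sustituyendo t = log(3)/2: v(log(3)/2) = 48.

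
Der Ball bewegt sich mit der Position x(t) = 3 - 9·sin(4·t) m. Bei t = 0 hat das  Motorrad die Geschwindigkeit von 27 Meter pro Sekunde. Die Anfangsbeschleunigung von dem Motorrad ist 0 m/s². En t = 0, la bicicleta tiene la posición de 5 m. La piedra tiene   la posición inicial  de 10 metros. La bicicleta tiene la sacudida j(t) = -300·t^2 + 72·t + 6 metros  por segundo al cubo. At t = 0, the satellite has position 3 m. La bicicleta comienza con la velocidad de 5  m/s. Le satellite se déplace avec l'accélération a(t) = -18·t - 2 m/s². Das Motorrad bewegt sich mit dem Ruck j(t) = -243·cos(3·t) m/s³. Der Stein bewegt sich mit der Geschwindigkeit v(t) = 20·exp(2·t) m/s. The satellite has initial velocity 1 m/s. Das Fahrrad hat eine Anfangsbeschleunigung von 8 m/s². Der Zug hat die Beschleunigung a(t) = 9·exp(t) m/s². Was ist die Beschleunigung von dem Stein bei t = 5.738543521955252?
Ausgehend von der Geschwindigkeit v(t) = 20·exp(2·t), nehmen wir 1 Ableitung. Mit d/dt von v(t) finden wir a(t) = 40·exp(2·t). Aus der Gleichung für die Beschleunigung a(t) = 40·exp(2·t), setzen wir t = 5.738543521955252 ein und erhalten a = 3859184.68652986.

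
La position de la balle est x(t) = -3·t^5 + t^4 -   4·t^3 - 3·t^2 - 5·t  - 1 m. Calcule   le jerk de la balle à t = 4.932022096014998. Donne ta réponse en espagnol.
Partiendo de la posición x(t) = -3·t^5 + t^4 - 4·t^3 - 3·t^2 - 5·t - 1, tomamos 3 derivadas. Derivando la posición, obtenemos la velocidad: v(t) = -15·t^4 + 4·t^3 - 12·t^2 - 6·t - 5. Derivando la velocidad, obtenemos la aceleración: a(t) = -60·t^3 + 12·t^2 - 24·t - 6. Tomando d/dt de a(t), encontramos j(t) = -180·t^2 + 24·t - 24. Tenemos la sacudida j(t) = -180·t^2 + 24·t - 24. Sustituyendo t = 4.932022096014998: j(4.932022096014998) = -4284.10302170007.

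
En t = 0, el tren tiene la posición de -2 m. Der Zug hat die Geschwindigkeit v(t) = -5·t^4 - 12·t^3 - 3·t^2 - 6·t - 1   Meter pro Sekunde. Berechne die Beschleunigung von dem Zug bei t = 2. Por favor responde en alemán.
Um dies zu lösen, müssen wir 1 Ableitung unserer Gleichung für die Geschwindigkeit v(t) = -5·t^4 - 12·t^3 - 3·t^2 - 6·t - 1 nehmen. Durch Ableiten von der Geschwindigkeit erhalten wir die Beschleunigung: a(t) = -20·t^3 - 36·t^2 - 6·t - 6. Mit a(t) = -20·t^3 - 36·t^2 - 6·t - 6 und Einsetzen von t = 2, finden wir a = -322.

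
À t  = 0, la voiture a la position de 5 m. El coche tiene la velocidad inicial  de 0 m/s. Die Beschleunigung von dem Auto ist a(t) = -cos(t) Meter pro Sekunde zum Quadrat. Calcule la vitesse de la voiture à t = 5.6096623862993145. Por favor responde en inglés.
Starting from acceleration a(t) = -cos(t), we take 1 integral. Finding the antiderivative of a(t) and using v(0) = 0: v(t) = -sin(t). Using v(t) = -sin(t) and substituting t = 5.6096623862993145, we find v = 0.623743469522165.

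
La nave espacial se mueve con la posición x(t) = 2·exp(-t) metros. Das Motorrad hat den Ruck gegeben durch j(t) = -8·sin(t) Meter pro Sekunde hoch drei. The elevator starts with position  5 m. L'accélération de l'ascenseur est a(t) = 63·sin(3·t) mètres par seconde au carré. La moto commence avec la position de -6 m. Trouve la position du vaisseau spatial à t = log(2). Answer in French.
De l'équation de la position x(t) = 2·exp(-t), nous substituons t = log(2) pour obtenir x = 1.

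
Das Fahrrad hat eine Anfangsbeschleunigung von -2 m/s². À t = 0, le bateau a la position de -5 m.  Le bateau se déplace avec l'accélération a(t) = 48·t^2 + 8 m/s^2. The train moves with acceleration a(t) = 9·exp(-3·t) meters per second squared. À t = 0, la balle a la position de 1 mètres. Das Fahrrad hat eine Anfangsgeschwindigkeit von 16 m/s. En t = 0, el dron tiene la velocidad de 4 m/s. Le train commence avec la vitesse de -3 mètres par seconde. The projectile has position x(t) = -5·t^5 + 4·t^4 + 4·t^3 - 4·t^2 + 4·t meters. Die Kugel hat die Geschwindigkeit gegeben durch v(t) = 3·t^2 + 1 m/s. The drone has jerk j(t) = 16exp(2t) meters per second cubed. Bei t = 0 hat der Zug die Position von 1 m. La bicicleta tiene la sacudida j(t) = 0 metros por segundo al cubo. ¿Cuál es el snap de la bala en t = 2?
Para resolver esto, necesitamos tomar 3 derivadas de nuestra ecuación de la velocidad v(t) = 3·t^2 + 1. Derivando la velocidad, obtenemos la aceleración: a(t) = 6·t. Derivando la aceleración, obtenemos la sacudida: j(t) = 6. Derivando la sacudida, obtenemos el snap: s(t) = 0. Tenemos el snap s(t) = 0. Sustituyendo t = 2: s(2) = 0.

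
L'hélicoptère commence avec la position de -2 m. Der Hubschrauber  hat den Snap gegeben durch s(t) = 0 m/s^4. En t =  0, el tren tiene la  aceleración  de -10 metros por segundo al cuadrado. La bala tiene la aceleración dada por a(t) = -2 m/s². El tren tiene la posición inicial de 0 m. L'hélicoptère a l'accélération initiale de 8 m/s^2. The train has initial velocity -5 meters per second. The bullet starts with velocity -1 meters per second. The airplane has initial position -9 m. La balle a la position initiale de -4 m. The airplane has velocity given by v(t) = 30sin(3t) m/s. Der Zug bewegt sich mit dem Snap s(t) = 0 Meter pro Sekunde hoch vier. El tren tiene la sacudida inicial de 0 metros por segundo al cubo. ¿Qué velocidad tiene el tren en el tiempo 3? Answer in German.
Wir müssen das Integral unserer Gleichung für den Snap s(t) = 0 3-mal finden. Die Stammfunktion von dem Snap, mit j(0) = 0, ergibt den Ruck: j(t) = 0. Durch Integration von dem Ruck und Verwendung der Anfangsbedingung a(0) = -10, erhalten wir a(t) = -10. Das Integral von der Beschleunigung ist die Geschwindigkeit. Mit v(0) = -5 erhalten wir v(t) = -10·t - 5. Aus der Gleichung für die Geschwindigkeit v(t) = -10·t - 5, setzen wir t = 3 ein und erhalten v = -35.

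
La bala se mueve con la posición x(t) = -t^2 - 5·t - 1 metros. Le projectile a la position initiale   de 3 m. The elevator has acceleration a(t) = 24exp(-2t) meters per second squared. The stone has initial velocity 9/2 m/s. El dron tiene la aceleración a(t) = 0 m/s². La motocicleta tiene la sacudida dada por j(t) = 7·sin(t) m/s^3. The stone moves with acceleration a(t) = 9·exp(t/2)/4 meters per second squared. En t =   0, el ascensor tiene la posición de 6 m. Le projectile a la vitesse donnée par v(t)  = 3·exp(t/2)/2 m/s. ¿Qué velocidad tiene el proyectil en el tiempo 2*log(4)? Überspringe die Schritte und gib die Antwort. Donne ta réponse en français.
v(2*log(4)) = 6.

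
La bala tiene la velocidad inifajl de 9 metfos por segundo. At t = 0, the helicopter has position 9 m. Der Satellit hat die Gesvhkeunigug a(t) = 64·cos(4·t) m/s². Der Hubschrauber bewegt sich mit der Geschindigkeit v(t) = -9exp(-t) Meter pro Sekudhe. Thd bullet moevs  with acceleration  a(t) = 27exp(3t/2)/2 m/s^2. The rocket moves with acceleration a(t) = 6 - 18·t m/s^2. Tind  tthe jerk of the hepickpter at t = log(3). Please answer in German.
Wir müssen unsere Gleichung für die Geschwindigkeit v(t) = -9·exp(-t) 2-mal ableiten. Mit d/dt von v(t) finden wir a(t) = 9·exp(-t). Mit d/dt von a(t) finden wir j(t) = -9·exp(-t). Mit j(t) = -9·exp(-t) und Einsetzen von t = log(3), finden wir j = -3.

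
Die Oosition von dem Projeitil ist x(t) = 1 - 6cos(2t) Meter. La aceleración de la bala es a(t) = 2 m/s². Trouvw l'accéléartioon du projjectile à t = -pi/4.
Nous devons dériver notre équation de la position x(t) = 1 - 6·cos(2·t) 2 fois. En prenant d/dt de x(t), nous trouvons v(t) = 12·sin(2·t). La dérivée de la vitesse donne l'accélération: a(t) = 24·cos(2·t). En utilisant a(t) = 24·cos(2·t) et en substituant t = -pi/4, nous trouvons a = 0.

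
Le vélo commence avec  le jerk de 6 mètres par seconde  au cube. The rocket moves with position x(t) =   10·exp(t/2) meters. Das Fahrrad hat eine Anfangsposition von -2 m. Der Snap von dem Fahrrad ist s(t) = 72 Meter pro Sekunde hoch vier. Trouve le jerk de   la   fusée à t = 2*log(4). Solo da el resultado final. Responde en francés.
j(2*log(4)) = 5.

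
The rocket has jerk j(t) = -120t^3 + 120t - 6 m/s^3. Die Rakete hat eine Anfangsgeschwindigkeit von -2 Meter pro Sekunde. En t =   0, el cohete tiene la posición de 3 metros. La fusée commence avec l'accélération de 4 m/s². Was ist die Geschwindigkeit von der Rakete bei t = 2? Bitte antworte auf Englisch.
We must find the antiderivative of our jerk equation j(t) = -120·t^3 + 120·t - 6 2 times. The integral of jerk is acceleration. Using a(0) = 4, we get a(t) = -30·t^4 + 60·t^2 - 6·t + 4. Taking ∫a(t)dt and applying v(0) = -2, we find v(t) = -6·t^5 + 20·t^3 - 3·t^2 + 4·t - 2. We have velocity v(t) = -6·t^5 + 20·t^3 - 3·t^2 + 4·t - 2. Substituting t = 2: v(2) = -38.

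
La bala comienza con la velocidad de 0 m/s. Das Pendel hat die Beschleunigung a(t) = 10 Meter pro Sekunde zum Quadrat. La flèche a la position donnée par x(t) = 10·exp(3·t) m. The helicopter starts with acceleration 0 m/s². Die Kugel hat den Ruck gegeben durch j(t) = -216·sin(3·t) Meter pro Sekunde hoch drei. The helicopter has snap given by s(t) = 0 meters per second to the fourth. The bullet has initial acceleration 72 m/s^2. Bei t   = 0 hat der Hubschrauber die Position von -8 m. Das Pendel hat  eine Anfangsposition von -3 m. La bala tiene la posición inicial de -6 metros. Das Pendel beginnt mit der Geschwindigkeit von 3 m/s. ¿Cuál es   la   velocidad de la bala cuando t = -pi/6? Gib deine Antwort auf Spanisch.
Necesitamos integrar nuestra ecuación de la sacudida j(t) = -216·sin(3·t) 2 veces. Tomando ∫j(t)dt y aplicando a(0) = 72, encontramos a(t) = 72·cos(3·t). Tomando ∫a(t)dt y aplicando v(0) = 0, encontramos v(t) = 24·sin(3·t). Tenemos la velocidad v(t) = 24·sin(3·t). Sustituyendo t = -pi/6: v(-pi/6) = -24.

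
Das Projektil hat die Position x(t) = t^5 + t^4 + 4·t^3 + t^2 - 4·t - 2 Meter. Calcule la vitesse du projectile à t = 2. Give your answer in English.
To solve this, we need to take 1 derivative of our position equation x(t) = t^5 + t^4 + 4·t^3 + t^2 - 4·t - 2. Taking d/dt of x(t), we find v(t) = 5·t^4 + 4·t^3 + 12·t^2 + 2·t - 4. We have velocity v(t) = 5·t^4 + 4·t^3 + 12·t^2 + 2·t - 4. Substituting t = 2: v(2) = 160.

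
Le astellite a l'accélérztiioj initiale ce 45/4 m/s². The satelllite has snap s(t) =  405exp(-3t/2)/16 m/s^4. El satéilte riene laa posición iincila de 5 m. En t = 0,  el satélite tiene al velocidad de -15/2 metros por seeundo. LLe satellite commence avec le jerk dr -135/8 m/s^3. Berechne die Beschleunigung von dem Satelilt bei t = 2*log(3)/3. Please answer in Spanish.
Partiendo del snap s(t) = 405·exp(-3·t/2)/16, tomamos 2 antiderivadas. Tomando ∫s(t)dt y aplicando j(0) = -135/8, encontramos j(t) = -135·exp(-3·t/2)/8. Tomando ∫j(t)dt y aplicando a(0) = 45/4, encontramos a(t) = 45·exp(-3·t/2)/4. Tenemos la aceleración a(t) = 45·exp(-3·t/2)/4. Sustituyendo t = 2*log(3)/3: a(2*log(3)/3) = 15/4.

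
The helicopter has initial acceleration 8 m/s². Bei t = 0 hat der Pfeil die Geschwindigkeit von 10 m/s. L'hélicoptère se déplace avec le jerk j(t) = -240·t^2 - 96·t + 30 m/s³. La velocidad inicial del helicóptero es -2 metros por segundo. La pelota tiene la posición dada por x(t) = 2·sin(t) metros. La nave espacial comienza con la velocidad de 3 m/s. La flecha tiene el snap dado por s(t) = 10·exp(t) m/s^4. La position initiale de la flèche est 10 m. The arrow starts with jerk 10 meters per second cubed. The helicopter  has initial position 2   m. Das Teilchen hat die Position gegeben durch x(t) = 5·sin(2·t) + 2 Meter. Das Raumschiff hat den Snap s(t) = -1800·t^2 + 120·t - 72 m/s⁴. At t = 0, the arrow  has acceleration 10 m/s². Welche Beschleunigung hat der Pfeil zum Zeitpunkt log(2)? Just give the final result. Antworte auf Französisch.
a(log(2)) = 20.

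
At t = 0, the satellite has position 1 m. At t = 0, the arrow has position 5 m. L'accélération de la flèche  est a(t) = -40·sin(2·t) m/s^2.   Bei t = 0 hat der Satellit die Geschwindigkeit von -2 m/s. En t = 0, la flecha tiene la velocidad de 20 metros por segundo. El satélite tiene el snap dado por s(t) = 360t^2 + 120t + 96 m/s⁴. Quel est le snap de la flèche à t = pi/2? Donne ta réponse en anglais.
Starting from acceleration a(t) = -40·sin(2·t), we take 2 derivatives. Differentiating acceleration, we get jerk: j(t) = -80·cos(2·t). Differentiating jerk, we get snap: s(t) = 160·sin(2·t). We have snap s(t) = 160·sin(2·t). Substituting t = pi/2: s(pi/2) = 0.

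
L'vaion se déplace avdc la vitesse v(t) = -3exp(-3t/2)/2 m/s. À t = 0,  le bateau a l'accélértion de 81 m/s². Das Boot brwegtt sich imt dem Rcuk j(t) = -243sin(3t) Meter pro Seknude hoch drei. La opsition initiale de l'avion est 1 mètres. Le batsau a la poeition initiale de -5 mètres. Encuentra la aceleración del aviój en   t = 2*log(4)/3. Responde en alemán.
Um dies zu lösen, müssen wir 1 Ableitung unserer Gleichung für die Geschwindigkeit v(t) = -3·exp(-3·t/2)/2 nehmen. Die Ableitung von der Geschwindigkeit ergibt die Beschleunigung: a(t) = 9·exp(-3·t/2)/4. Mit a(t) = 9·exp(-3·t/2)/4 und Einsetzen von t = 2*log(4)/3, finden wir a = 9/16.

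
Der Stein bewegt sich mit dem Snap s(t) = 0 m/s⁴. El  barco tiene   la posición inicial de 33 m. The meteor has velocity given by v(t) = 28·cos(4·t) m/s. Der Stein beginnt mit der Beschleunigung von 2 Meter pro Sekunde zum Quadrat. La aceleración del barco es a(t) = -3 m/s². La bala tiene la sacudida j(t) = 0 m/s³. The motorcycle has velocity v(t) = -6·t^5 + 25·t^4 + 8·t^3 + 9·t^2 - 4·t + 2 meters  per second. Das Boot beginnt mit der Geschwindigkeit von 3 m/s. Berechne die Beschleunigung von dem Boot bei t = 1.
Wir haben die Beschleunigung a(t) = -3. Durch Einsetzen von t = 1: a(1) = -3.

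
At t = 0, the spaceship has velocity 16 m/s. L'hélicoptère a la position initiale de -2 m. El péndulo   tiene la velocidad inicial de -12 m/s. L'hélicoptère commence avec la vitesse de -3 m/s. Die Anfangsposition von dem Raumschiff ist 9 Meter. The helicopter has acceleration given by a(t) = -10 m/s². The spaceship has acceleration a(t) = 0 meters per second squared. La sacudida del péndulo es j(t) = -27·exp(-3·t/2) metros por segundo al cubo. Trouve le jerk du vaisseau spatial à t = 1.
Pour résoudre ceci, nous devons prendre 1 dérivée de notre équation de l'accélération a(t) = 0. En dérivant l'accélération, nous obtenons le jerk: j(t) = 0. En utilisant j(t) = 0 et en substituant t = 1, nous trouvons j = 0.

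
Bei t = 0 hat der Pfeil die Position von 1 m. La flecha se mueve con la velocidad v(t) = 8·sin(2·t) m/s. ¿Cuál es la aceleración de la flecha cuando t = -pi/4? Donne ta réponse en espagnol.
Debemos derivar nuestra ecuación de la velocidad v(t) = 8·sin(2·t) 1 vez. La derivada de la velocidad da la aceleración: a(t) = 16·cos(2·t). Tenemos la aceleración a(t) = 16·cos(2·t). Sustituyendo t = -pi/4: a(-pi/4) = 0.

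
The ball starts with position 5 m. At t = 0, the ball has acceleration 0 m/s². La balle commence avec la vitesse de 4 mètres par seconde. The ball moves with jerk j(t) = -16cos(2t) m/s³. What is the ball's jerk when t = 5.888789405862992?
From the given jerk equation j(t) = -16·cos(2·t), we substitute t = 5.888789405862992 to get j = -11.2752487788936.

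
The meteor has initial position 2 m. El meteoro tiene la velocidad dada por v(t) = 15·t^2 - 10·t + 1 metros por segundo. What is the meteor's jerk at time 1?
To solve this, we need to take 2 derivatives of our velocity equation v(t) = 15·t^2 - 10·t + 1. The derivative of velocity gives acceleration: a(t) = 30·t - 10. Taking d/dt of a(t), we find j(t) = 30. We have jerk j(t) = 30. Substituting t = 1: j(1) = 30.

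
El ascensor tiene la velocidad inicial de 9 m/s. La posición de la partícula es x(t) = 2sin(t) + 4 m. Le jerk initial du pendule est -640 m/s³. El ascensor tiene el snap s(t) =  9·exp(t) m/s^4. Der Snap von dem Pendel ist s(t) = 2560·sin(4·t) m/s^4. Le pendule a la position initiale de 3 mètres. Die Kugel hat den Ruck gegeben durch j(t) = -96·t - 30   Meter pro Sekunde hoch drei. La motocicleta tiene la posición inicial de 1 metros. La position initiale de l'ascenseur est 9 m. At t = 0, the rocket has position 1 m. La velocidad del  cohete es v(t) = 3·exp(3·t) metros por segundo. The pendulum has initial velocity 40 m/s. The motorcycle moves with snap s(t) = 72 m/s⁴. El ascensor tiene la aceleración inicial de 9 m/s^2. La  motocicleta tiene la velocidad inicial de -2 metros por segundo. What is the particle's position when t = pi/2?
We have position x(t) = 2·sin(t) + 4. Substituting t = pi/2: x(pi/2) = 6.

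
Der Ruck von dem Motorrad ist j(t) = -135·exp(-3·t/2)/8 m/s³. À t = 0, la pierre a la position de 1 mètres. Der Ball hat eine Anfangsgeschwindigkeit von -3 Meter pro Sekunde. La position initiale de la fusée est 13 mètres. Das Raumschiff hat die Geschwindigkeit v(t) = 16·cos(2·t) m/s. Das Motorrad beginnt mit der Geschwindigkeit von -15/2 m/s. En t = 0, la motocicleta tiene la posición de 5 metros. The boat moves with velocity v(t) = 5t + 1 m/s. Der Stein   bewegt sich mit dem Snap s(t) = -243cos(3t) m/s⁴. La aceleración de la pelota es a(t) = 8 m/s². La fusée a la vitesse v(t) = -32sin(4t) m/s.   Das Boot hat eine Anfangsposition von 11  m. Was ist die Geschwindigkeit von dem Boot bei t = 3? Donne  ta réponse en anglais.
From the given velocity equation v(t) = 5·t + 1, we substitute t = 3 to get v = 16.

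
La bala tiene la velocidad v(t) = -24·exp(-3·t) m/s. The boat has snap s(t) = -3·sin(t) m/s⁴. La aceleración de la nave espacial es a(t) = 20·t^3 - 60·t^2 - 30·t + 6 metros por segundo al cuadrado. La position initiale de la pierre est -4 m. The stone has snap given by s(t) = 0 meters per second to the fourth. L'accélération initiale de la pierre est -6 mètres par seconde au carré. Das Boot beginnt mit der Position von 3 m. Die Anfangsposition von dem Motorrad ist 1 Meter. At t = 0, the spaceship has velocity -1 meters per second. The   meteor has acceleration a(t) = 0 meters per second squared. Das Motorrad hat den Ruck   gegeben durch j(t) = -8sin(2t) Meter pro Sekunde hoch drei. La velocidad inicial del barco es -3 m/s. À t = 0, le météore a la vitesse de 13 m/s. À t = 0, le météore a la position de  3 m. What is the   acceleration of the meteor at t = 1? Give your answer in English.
Using a(t) = 0 and substituting t = 1, we find a = 0.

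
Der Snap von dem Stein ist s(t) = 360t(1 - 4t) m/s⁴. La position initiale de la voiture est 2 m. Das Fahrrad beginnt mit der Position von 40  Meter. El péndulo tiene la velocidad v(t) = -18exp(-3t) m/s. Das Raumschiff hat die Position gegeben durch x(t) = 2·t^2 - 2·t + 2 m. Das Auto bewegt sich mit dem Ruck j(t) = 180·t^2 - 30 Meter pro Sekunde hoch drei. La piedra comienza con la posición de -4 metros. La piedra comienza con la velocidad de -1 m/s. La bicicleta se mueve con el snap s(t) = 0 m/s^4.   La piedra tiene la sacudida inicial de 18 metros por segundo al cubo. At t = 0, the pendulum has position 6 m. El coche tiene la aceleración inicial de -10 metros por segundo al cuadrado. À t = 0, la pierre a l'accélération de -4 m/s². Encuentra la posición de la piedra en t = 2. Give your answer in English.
We must find the antiderivative of our snap equation s(t) = 360·t·(1 - 4·t) 4 times. The integral of snap is jerk. Using j(0) = 18, we get j(t) = -480·t^3 + 180·t^2 + 18. Integrating jerk and using the initial condition a(0) = -4, we get a(t) = -120·t^4 + 60·t^3 + 18·t - 4. The antiderivative of acceleration is velocity. Using v(0) = -1, we get v(t) = -24·t^5 + 15·t^4 + 9·t^2 - 4·t - 1. The antiderivative of velocity is position. Using x(0) = -4, we get x(t) = -4·t^6 + 3·t^5 + 3·t^3 - 2·t^2 - t - 4. Using x(t) = -4·t^6 + 3·t^5 + 3·t^3 - 2·t^2 - t - 4 and substituting t = 2, we find x = -150.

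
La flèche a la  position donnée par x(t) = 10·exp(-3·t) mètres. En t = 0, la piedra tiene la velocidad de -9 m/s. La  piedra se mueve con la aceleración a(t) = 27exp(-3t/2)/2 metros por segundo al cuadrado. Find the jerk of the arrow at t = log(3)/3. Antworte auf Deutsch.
Ausgehend von der Position x(t) = 10·exp(-3·t), nehmen wir 3 Ableitungen. Mit d/dt von x(t) finden wir v(t) = -30·exp(-3·t). Mit d/dt von v(t) finden wir a(t) = 90·exp(-3·t). Mit d/dt von a(t) finden wir j(t) = -270·exp(-3·t). Aus der Gleichung für den Ruck j(t) = -270·exp(-3·t), setzen wir t = log(3)/3 ein und erhalten j = -90.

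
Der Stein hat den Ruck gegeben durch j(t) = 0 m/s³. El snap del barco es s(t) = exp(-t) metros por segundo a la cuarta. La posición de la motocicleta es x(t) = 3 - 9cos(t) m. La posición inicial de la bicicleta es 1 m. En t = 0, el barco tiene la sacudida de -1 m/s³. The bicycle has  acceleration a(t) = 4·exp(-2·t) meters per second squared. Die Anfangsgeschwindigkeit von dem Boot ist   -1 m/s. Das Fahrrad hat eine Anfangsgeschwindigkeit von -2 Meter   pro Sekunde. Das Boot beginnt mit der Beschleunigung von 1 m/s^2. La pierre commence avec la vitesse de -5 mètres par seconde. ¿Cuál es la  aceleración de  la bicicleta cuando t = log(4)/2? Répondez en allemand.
Wir haben die Beschleunigung a(t) = 4·exp(-2·t). Durch Einsetzen von t = log(4)/2: a(log(4)/2) = 1.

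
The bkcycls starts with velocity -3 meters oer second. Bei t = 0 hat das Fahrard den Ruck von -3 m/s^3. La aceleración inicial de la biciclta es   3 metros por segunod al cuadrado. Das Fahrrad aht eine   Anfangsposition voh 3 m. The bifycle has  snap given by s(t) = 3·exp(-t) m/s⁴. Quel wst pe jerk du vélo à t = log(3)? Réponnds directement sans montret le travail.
j(log(3)) = -1.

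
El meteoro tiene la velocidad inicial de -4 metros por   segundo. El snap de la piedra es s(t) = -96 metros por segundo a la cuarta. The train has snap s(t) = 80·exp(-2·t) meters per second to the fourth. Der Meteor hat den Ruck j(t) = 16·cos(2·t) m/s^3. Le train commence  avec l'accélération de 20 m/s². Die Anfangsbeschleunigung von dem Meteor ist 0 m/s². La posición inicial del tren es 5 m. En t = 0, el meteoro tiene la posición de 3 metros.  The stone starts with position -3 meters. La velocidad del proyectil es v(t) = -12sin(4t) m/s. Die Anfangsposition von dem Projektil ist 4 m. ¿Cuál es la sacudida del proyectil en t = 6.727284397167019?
Partiendo de la velocidad v(t) = -12·sin(4·t), tomamos 2 derivadas. Derivando la velocidad, obtenemos la aceleración: a(t) = -48·cos(4·t). La derivada de la aceleración da la sacudida: j(t) = 192·sin(4·t). De la ecuación de la sacudida j(t) = 192·sin(4·t), sustituimos t = 6.727284397167019 para obtener j = 187.956222956392.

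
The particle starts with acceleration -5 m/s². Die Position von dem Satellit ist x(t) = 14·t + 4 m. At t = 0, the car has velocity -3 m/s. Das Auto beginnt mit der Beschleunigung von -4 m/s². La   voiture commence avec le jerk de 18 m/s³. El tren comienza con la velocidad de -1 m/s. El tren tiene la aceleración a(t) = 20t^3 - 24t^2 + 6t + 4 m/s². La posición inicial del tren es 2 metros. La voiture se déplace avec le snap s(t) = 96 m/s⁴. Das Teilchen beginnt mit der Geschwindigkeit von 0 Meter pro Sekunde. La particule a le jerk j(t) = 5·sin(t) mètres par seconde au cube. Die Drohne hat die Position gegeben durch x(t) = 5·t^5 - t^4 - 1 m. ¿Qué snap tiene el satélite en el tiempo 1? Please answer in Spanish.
Para resolver esto, necesitamos tomar 4 derivadas de nuestra ecuación de la posición x(t) = 14·t + 4. Tomando d/dt de x(t), encontramos v(t) = 14. La derivada de la velocidad da la aceleración: a(t) = 0. Derivando la aceleración, obtenemos la sacudida: j(t) = 0. Derivando la sacudida, obtenemos el snap: s(t) = 0. Tenemos el snap s(t) = 0. Sustituyendo t = 1: s(1) = 0.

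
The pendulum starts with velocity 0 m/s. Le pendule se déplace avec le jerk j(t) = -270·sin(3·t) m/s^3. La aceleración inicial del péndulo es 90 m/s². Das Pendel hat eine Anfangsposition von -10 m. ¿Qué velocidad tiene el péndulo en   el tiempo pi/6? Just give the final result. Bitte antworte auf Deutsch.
Die Antwort ist 30.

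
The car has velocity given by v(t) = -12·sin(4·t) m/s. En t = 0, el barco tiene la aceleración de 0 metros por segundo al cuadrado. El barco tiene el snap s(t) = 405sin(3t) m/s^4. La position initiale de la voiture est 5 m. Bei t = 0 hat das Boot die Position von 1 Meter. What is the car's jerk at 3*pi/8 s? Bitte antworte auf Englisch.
To solve this, we need to take 2 derivatives of our velocity equation v(t) = -12·sin(4·t). Taking d/dt of v(t), we find a(t) = -48·cos(4·t). Taking d/dt of a(t), we find j(t) = 192·sin(4·t). From the given jerk equation j(t) = 192·sin(4·t), we substitute t = 3*pi/8 to get j = -192.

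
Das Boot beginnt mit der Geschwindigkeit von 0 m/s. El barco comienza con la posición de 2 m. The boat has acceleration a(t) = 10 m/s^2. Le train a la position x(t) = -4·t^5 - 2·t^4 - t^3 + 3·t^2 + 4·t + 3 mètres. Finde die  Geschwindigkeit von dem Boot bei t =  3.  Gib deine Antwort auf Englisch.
To solve this, we need to take 1 antiderivative of our acceleration equation a(t) = 10. The antiderivative of acceleration is velocity. Using v(0) = 0, we get v(t) = 10·t. From the given velocity equation v(t) = 10·t, we substitute t = 3 to get v = 30.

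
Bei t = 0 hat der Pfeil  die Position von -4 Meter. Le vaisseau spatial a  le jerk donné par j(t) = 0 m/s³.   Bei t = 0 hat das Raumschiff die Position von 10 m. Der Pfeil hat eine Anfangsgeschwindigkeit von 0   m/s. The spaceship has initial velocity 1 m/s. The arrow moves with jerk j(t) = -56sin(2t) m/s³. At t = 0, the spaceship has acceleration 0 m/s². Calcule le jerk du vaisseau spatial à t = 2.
Nous avons le jerk j(t) = 0. En substituant t = 2: j(2) = 0.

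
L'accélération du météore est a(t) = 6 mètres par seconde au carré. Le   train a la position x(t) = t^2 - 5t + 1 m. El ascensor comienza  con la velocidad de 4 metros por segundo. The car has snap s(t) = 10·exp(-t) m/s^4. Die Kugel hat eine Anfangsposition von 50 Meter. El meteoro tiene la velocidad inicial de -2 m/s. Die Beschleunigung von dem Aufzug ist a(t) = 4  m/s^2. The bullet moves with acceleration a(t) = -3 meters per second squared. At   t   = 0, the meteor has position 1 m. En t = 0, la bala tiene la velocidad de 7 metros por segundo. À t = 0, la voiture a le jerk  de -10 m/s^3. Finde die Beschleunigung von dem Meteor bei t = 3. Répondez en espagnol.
Tenemos la aceleración a(t) = 6. Sustituyendo t = 3: a(3) = 6.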